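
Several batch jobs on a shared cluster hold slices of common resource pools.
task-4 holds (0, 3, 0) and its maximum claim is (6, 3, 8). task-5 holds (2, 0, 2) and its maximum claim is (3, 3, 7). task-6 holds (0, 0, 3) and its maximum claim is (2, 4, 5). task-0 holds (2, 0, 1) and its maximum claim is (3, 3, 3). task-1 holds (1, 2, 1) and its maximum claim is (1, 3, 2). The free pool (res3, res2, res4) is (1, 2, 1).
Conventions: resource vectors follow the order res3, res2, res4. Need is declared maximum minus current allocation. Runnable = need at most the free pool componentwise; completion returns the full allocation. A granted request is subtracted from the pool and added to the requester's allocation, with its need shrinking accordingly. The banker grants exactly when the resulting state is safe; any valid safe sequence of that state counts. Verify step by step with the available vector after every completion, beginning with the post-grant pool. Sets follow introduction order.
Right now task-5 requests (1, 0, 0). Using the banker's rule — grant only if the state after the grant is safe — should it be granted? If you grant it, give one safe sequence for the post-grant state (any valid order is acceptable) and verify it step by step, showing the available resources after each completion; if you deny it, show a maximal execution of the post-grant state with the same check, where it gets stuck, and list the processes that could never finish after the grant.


GRANT — the state after the grant stays safe, e.g. via task-1, task-0, task-6, task-5, task-4.
Key observation: after the grant the pool drops to (0, 2, 1), which still lets task-1 finish first and unwind the rest.
Verifying the post-grant state step by step:
  pool = (0, 2, 1)
  run task-1 (needs (0, 1, 1), free (0, 2, 1)); after release of (1, 2, 1) the pool is (1, 4, 2)
  run task-0 (needs (1, 3, 2), free (1, 4, 2)); after release of (2, 0, 1) the pool is (3, 4, 3)
  run task-6 (needs (2, 4, 2), free (3, 4, 3)); after release of (0, 0, 3) the pool is (3, 4, 6)
  run task-5 (needs (0, 3, 5), free (3, 4, 6)); after release of (3, 0, 2) the pool is (6, 4, 8)
  run task-4 (needs (6, 0, 8), free (6, 4, 8)); after release of (0, 3, 0) the pool is (6, 7, 8)


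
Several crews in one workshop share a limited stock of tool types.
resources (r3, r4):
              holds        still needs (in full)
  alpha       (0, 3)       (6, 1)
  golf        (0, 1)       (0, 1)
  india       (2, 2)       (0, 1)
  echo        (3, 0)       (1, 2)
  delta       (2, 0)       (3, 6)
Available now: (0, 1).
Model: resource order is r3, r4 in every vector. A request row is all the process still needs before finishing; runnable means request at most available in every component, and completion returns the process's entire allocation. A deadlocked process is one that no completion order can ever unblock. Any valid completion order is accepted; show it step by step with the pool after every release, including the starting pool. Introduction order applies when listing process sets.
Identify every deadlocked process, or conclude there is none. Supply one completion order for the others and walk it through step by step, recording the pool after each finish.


Deadlocked: alpha and delta.
Key observation: after golf, india, echo the pool peaks at (5, 4), and each blocked process is short somewhere: alpha on r3; delta on r4.
A valid finishing order for the others: golf, india, echo. Walking it through:
  pool = (0, 1)
  golf needs (0, 1) <= (0, 1) -> finishes; pool += (0, 1) = (0, 2)
  india needs (0, 1) <= (0, 2) -> finishes; pool += (2, 2) = (2, 4)
  echo needs (1, 2) <= (2, 4) -> finishes; pool += (3, 0) = (5, 4)
The stuck group stays short no matter what:
  alpha still needs (6, 1) but only (5, 4) is free — short on r3
  delta still needs (3, 6) but only (5, 4) is free — short on r4


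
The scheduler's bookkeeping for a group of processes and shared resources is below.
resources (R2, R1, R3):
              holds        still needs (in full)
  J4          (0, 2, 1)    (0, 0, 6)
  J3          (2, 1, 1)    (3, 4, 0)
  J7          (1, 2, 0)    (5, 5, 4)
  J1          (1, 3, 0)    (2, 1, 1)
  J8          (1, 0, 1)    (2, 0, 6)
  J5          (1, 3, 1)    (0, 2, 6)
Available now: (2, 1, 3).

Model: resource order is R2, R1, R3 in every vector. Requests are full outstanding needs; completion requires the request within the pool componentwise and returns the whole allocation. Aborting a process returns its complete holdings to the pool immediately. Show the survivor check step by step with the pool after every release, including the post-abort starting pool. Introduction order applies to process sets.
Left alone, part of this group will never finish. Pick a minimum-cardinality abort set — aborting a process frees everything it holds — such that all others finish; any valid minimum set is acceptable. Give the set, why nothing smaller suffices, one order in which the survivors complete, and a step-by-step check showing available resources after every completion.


The answer: abort J4 and J5.
Key observation: aborting J4 and J5 returns (1, 5, 2), and J8 — hopeless before — runs at step 3 with the returned capacity in the pool.
Minimality, checking each single-abort alternative: J4 alone leaves J8 blocked (short on R3); J3 alone leaves J4 blocked (short on R3); J7 alone leaves J4 blocked (short on R3); J1 alone leaves J4 blocked (short on R3); J8 alone leaves J4 blocked (short on R3); J5 alone leaves J4 blocked (short on R3).
The survivors complete as J3, J1, J8, J7. Check, step by step (starting from the post-abort pool):
  pool = (3, 6, 5)
  J3: need (3, 4, 0) fits (3, 6, 5); releases (2, 1, 1), pool now (5, 7, 6)
  J1: need (2, 1, 1) fits (5, 7, 6); releases (1, 3, 0), pool now (6, 10, 6)
  J8: need (2, 0, 6) fits (6, 10, 6); releases (1, 0, 1), pool now (7, 10, 7)
  J7: need (5, 5, 4) fits (7, 10, 7); releases (1, 2, 0), pool now (8, 12, 7)


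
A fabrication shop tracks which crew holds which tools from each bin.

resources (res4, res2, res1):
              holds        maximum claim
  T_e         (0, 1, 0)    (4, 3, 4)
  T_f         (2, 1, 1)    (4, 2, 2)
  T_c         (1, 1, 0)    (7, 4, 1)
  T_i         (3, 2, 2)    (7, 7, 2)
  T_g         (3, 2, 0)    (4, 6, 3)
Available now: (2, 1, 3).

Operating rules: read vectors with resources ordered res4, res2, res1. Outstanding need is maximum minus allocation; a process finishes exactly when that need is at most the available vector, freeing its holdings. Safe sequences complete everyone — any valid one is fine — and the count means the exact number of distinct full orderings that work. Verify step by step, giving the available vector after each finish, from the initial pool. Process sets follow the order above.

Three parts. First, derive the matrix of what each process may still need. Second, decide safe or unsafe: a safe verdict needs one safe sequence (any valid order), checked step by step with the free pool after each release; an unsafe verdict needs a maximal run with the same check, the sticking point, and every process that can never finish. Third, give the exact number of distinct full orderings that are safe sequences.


(1) Outstanding need per process (order res4, res2, res1):
  T_e: (4, 2, 4)
  T_f: (2, 1, 1)
  T_c: (6, 3, 1)
  T_i: (4, 5, 0)
  T_g: (1, 4, 3)
(2) UNSAFE — no complete ordering exists.
Key observation: after T_f, T_e the pool peaks at (4, 3, 4), and each blocked process is short somewhere: T_c on res4; T_i on res2; T_g on res2.
Going as far as possible: T_f, T_e; after that, nothing fits. Check, step by step:
  pool = (2, 1, 3)
  run T_f (needs (2, 1, 1), free (2, 1, 3)); after release of (2, 1, 1) the pool is (4, 2, 4)
  run T_e (needs (4, 2, 4), free (4, 2, 4)); after release of (0, 1, 0) the pool is (4, 3, 4)
  blocked: T_c wants (6, 3, 1), pool (4, 3, 4) — not enough res4
  blocked: T_i wants (4, 5, 0), pool (4, 3, 4) — not enough res2
  blocked: T_g wants (1, 4, 3), pool (4, 3, 4) — not enough res2
Never able to finish: T_c, T_i and T_g.
(3) The exact count: 0 of the possible complete orderings are safe sequences.


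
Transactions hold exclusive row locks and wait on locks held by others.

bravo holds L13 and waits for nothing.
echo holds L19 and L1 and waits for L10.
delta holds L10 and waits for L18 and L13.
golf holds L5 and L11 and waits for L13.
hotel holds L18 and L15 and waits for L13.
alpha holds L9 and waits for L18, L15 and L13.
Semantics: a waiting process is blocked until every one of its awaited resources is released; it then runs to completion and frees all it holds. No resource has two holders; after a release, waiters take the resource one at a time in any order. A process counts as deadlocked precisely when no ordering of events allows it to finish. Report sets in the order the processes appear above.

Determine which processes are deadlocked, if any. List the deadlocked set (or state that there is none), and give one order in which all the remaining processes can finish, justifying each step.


The deadlocked set is empty.
Key observation: the wait graph is acyclic; completion cascades from the unblocked processes through everyone else.
The rest can finish in the order bravo, hotel, alpha, golf, delta, echo.
Walking it through:
  run bravo (it waits on nothing); releases L13
  hotel: everything it awaited (L13) is free; runs, freeing L18 and L15
  alpha: everything it awaited (L18, L15 and L13) is free; runs, freeing L9
  golf: everything it awaited (L13) is free; runs, freeing L5 and L11
  delta: everything it awaited (L18 and L13) is free; runs, freeing L10
  echo: everything it awaited (L10) is free; runs, freeing L19 and L1


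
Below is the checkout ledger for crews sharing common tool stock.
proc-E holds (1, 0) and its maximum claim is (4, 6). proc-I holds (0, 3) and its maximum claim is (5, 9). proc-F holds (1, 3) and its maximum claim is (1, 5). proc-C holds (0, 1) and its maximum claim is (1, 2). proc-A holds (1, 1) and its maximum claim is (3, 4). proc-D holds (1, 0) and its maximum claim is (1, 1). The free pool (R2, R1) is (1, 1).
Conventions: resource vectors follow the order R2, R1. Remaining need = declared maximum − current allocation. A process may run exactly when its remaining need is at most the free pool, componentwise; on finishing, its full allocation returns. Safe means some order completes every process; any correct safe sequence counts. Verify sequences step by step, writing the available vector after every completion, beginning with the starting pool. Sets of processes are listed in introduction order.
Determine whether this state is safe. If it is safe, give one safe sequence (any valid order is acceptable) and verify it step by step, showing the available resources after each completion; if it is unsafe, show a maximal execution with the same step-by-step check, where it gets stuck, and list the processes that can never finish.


SAFE — a valid safe sequence is proc-C, proc-F, proc-A, proc-D, proc-E, proc-I.
Key observation: proc-C marks the first exact bind of the order: its need (1, 1) fits the free (1, 1) with zero slack on a requested resource.
Step-by-step check:
  pool = (1, 1)
  run proc-C (needs (1, 1), free (1, 1)); after release of (0, 1) the pool is (1, 2)
  run proc-F (needs (0, 2), free (1, 2)); after release of (1, 3) the pool is (2, 5)
  run proc-A (needs (2, 3), free (2, 5)); after release of (1, 1) the pool is (3, 6)
  run proc-D (needs (0, 1), free (3, 6)); after release of (1, 0) the pool is (4, 6)
  run proc-E (needs (3, 6), free (4, 6)); after release of (1, 0) the pool is (5, 6)
  run proc-I (needs (5, 6), free (5, 6)); after release of (0, 3) the pool is (5, 9)


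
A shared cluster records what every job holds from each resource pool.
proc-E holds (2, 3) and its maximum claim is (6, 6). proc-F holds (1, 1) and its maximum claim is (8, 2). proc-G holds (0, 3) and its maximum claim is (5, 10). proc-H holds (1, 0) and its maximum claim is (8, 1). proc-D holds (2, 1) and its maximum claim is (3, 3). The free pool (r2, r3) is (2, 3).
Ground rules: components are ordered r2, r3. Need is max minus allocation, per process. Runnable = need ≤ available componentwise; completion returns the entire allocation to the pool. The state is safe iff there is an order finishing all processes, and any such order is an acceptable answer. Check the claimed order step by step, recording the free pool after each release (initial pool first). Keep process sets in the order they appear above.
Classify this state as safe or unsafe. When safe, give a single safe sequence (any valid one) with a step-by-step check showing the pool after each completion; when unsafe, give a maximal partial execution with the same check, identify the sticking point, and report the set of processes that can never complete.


UNSAFE — no complete ordering exists.
Key observation: no order helps: past proc-D, proc-E, proc-G, the free pool tops out at (6, 10), below what each blocked process needs in r2.
Going as far as possible: proc-D, proc-E, proc-G; after that, nothing fits. Walking it through:
  pool = (2, 3)
  run proc-D (needs (1, 2), free (2, 3)); after release of (2, 1) the pool is (4, 4)
  run proc-E (needs (4, 3), free (4, 4)); after release of (2, 3) the pool is (6, 7)
  run proc-G (needs (5, 7), free (6, 7)); after release of (0, 3) the pool is (6, 10)
  proc-F still needs (7, 1) but only (6, 10) is free — short on r2
  proc-H still needs (7, 1) but only (6, 10) is free — short on r2
Never able to finish: proc-F and proc-H.


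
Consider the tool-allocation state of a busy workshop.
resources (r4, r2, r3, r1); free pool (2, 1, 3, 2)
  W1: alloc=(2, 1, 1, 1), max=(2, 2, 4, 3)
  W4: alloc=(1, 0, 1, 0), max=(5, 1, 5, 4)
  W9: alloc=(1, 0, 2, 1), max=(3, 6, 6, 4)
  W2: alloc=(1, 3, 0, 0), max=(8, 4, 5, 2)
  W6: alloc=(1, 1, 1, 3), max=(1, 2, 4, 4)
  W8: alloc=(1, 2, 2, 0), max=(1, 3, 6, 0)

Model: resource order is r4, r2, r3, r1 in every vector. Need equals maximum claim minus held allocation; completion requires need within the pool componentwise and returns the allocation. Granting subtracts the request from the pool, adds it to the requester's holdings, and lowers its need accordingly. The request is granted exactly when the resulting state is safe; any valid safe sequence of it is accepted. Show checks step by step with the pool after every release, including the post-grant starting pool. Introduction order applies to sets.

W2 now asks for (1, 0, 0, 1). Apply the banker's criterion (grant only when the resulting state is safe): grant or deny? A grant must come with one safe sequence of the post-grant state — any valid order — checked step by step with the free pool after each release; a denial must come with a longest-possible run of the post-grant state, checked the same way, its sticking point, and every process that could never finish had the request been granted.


GRANT — the state after the grant stays safe, e.g. via W6, W8, W1, W4, W2, W9.
Key observation: granting shrinks the pool to (1, 1, 3, 1), yet W6 still fits and the chain goes through.
Verifying the post-grant state step by step:
  pool = (1, 1, 3, 1)
  W6: need (0, 1, 3, 1) fits (1, 1, 3, 1); releases (1, 1, 1, 3), pool now (2, 2, 4, 4)
  W8: need (0, 1, 4, 0) fits (2, 2, 4, 4); releases (1, 2, 2, 0), pool now (3, 4, 6, 4)
  W1: need (0, 1, 3, 2) fits (3, 4, 6, 4); releases (2, 1, 1, 1), pool now (5, 5, 7, 5)
  W4: need (4, 1, 4, 4) fits (5, 5, 7, 5); releases (1, 0, 1, 0), pool now (6, 5, 8, 5)
  W2: need (6, 1, 5, 1) fits (6, 5, 8, 5); releases (2, 3, 0, 1), pool now (8, 8, 8, 6)
  W9: need (2, 6, 4, 3) fits (8, 8, 8, 6); releases (1, 0, 2, 1), pool now (9, 8, 10, 7)


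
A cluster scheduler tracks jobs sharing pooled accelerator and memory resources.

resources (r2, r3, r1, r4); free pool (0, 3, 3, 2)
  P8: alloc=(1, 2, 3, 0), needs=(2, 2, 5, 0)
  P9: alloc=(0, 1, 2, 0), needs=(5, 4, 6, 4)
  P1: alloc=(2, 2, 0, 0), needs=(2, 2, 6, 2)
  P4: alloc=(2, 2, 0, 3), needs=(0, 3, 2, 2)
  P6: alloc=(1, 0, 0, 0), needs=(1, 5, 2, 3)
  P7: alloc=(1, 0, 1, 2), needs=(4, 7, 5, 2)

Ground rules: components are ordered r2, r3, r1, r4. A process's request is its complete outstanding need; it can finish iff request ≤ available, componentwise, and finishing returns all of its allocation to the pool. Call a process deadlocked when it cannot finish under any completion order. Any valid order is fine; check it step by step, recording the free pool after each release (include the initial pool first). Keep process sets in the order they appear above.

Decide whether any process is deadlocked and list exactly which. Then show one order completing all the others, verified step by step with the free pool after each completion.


The deadlocked set is P8, P9, P1 and P7.
Key observation: the wall is r1: completing P4, P6 brings the pool only to (3, 5, 3, 5), and all the rest need more.
One completion order for the rest: P4, P6. Verifying each step:
  pool = (0, 3, 3, 2)
  P4 needs (0, 3, 2, 2) <= (0, 3, 3, 2) -> finishes; pool += (2, 2, 0, 3) = (2, 5, 3, 5)
  P6 needs (1, 5, 2, 3) <= (2, 5, 3, 5) -> finishes; pool += (1, 0, 0, 0) = (3, 5, 3, 5)
None of the blocked processes ever fits:
  blocked: P8 wants (2, 2, 5, 0), pool (3, 5, 3, 5) — not enough r1
  blocked: P9 wants (5, 4, 6, 4), pool (3, 5, 3, 5) — not enough r2 and r1
  blocked: P1 wants (2, 2, 6, 2), pool (3, 5, 3, 5) — not enough r1
  blocked: P7 wants (4, 7, 5, 2), pool (3, 5, 3, 5) — not enough r2, r3 and r1


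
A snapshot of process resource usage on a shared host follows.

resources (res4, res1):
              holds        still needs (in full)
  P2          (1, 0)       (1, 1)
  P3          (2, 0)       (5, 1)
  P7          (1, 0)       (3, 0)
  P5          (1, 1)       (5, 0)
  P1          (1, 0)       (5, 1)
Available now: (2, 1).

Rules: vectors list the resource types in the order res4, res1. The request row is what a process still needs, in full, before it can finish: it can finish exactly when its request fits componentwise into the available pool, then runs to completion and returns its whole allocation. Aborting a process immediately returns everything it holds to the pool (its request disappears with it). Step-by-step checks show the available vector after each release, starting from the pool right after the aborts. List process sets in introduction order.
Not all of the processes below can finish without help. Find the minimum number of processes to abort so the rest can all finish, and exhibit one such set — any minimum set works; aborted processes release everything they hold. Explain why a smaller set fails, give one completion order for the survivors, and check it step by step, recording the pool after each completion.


The answer: abort P1.
Key observation: no ordering could ever have run P5 before the abort of P1; with (1, 0) back in the pool it fits at step 3.
No smaller set exists: with zero aborts the deadlock remains.
The survivors complete as P7, P2, P5, P3. Check, step by step (starting from the post-abort pool):
  pool = (3, 1)
  P7: need (3, 0) fits (3, 1); releases (1, 0), pool now (4, 1)
  P2: need (1, 1) fits (4, 1); releases (1, 0), pool now (5, 1)
  P5: need (5, 0) fits (5, 1); releases (1, 1), pool now (6, 2)
  P3: need (5, 1) fits (6, 2); releases (2, 0), pool now (8, 2)


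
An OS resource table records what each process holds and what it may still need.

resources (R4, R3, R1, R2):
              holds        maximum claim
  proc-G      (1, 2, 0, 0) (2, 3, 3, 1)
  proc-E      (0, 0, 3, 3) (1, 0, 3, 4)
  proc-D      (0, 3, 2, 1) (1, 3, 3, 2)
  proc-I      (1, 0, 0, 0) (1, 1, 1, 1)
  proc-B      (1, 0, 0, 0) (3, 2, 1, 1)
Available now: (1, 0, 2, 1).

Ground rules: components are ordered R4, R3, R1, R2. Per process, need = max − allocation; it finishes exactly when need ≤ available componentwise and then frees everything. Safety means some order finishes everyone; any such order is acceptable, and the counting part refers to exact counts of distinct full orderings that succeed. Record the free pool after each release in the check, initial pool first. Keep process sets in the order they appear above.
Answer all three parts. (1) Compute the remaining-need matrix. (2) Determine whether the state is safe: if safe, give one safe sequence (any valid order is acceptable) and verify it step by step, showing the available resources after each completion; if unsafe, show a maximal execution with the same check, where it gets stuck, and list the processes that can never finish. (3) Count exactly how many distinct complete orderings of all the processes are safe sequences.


(1) Outstanding need per process (order R4, R3, R1, R2):
  proc-G: (1, 1, 3, 1)
  proc-E: (1, 0, 0, 1)
  proc-D: (1, 0, 1, 1)
  proc-I: (0, 1, 1, 1)
  proc-B: (2, 2, 1, 1)
(2) SAFE, for example via the order proc-E, proc-D, proc-I, proc-B, proc-G.
Key observation: the order's first zero-slack moment is proc-E ((1, 0, 0, 1) needed, (1, 0, 2, 1) free — a requested resource with nothing to spare).
Step-by-step check:
  pool = (1, 0, 2, 1)
  proc-E needs (1, 0, 0, 1) <= (1, 0, 2, 1) -> finishes; pool += (0, 0, 3, 3) = (1, 0, 5, 4)
  proc-D needs (1, 0, 1, 1) <= (1, 0, 5, 4) -> finishes; pool += (0, 3, 2, 1) = (1, 3, 7, 5)
  proc-I needs (0, 1, 1, 1) <= (1, 3, 7, 5) -> finishes; pool += (1, 0, 0, 0) = (2, 3, 7, 5)
  proc-B needs (2, 2, 1, 1) <= (2, 3, 7, 5) -> finishes; pool += (1, 0, 0, 0) = (3, 3, 7, 5)
  proc-G needs (1, 1, 3, 1) <= (3, 3, 7, 5) -> finishes; pool += (1, 2, 0, 0) = (4, 5, 7, 5)
(3) Exactly 20 of the possible complete orderings are safe sequences.


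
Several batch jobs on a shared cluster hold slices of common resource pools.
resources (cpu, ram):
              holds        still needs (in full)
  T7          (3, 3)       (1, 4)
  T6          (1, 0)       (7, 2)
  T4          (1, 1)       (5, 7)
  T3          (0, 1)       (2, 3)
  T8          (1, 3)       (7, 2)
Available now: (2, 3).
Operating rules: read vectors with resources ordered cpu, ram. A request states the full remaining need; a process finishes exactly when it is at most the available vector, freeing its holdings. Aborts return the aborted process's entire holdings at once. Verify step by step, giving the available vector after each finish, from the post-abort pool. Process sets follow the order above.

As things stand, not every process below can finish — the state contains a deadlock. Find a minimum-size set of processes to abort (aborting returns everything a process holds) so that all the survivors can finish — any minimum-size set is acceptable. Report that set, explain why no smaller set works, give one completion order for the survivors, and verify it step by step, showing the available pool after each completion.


Abort T8.
Key observation: the returned (1, 3) from T8 is what brings T6 — unrunnable before, under any order — into play at step 4.
Minimality: the empty abort set fails — the state is deadlocked as it stands.
The survivors complete as T7, T4, T3, T6. Step-by-step check (starting from the post-abort pool):
  pool = (3, 6)
  T7: need (1, 4) fits (3, 6); releases (3, 3), pool now (6, 9)
  T4: need (5, 7) fits (6, 9); releases (1, 1), pool now (7, 10)
  T3: need (2, 3) fits (7, 10); releases (0, 1), pool now (7, 11)
  T6: need (7, 2) fits (7, 11); releases (1, 0), pool now (8, 11)


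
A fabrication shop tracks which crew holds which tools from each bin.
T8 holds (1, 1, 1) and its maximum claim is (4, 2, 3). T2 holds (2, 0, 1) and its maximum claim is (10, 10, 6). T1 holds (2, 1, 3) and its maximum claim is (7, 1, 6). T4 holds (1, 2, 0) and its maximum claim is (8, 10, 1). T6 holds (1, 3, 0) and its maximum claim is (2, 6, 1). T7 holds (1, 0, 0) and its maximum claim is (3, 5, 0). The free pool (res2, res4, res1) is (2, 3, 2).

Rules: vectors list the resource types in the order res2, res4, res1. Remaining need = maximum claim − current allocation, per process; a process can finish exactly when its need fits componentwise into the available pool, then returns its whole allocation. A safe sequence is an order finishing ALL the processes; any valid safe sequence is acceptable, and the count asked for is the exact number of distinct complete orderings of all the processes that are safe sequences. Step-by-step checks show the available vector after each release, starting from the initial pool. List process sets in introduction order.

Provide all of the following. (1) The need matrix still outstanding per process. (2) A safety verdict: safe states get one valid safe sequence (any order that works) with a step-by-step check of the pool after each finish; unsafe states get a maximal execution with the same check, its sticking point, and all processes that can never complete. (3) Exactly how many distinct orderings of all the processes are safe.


(1) Remaining need (order res2, res4, res1):
  T8: (3, 1, 2)
  T2: (8, 10, 5)
  T1: (5, 0, 3)
  T4: (7, 8, 1)
  T6: (1, 3, 1)
  T7: (2, 5, 0)
(2) SAFE — a valid safe sequence is T6, T7, T8, T1, T4, T2.
Key observation: T6 marks the first exact bind of the order: its need (1, 3, 1) fits the free (2, 3, 2) with zero slack on a requested resource.
Walking it through:
  pool = (2, 3, 2)
  run T6 (needs (1, 3, 1), free (2, 3, 2)); after release of (1, 3, 0) the pool is (3, 6, 2)
  run T7 (needs (2, 5, 0), free (3, 6, 2)); after release of (1, 0, 0) the pool is (4, 6, 2)
  run T8 (needs (3, 1, 2), free (4, 6, 2)); after release of (1, 1, 1) the pool is (5, 7, 3)
  run T1 (needs (5, 0, 3), free (5, 7, 3)); after release of (2, 1, 3) the pool is (7, 8, 6)
  run T4 (needs (7, 8, 1), free (7, 8, 6)); after release of (1, 2, 0) the pool is (8, 10, 6)
  run T2 (needs (8, 10, 5), free (8, 10, 6)); after release of (2, 0, 1) the pool is (10, 10, 7)
(3) The exact count: 2 of the possible complete orderings are safe sequences.


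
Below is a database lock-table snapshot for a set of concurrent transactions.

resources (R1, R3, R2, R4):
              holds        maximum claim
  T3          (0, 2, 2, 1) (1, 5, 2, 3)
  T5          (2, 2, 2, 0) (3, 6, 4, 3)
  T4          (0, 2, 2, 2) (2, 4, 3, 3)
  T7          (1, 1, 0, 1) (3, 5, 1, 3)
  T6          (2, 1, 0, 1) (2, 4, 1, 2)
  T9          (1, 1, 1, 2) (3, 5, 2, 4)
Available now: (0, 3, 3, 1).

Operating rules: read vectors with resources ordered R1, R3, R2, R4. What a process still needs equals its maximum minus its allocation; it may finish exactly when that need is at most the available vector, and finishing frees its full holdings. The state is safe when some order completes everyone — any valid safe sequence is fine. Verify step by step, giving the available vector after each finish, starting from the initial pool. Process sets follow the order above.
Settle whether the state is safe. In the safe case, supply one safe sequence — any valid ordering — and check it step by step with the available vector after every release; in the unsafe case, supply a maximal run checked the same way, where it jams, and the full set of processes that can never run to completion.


SAFE. One safe sequence: T6, T9, T5, T4, T3, T7.
Key observation: the order's first zero-slack moment is T6 ((0, 3, 1, 1) needed, (0, 3, 3, 1) free — a requested resource with nothing to spare).
Verifying each step:
  pool = (0, 3, 3, 1)
  T6 needs (0, 3, 1, 1) <= (0, 3, 3, 1) -> finishes; pool += (2, 1, 0, 1) = (2, 4, 3, 2)
  T9 needs (2, 4, 1, 2) <= (2, 4, 3, 2) -> finishes; pool += (1, 1, 1, 2) = (3, 5, 4, 4)
  T5 needs (1, 4, 2, 3) <= (3, 5, 4, 4) -> finishes; pool += (2, 2, 2, 0) = (5, 7, 6, 4)
  T4 needs (2, 2, 1, 1) <= (5, 7, 6, 4) -> finishes; pool += (0, 2, 2, 2) = (5, 9, 8, 6)
  T3 needs (1, 3, 0, 2) <= (5, 9, 8, 6) -> finishes; pool += (0, 2, 2, 1) = (5, 11, 10, 7)
  T7 needs (2, 4, 1, 2) <= (5, 11, 10, 7) -> finishes; pool += (1, 1, 0, 1) = (6, 12, 10, 8)


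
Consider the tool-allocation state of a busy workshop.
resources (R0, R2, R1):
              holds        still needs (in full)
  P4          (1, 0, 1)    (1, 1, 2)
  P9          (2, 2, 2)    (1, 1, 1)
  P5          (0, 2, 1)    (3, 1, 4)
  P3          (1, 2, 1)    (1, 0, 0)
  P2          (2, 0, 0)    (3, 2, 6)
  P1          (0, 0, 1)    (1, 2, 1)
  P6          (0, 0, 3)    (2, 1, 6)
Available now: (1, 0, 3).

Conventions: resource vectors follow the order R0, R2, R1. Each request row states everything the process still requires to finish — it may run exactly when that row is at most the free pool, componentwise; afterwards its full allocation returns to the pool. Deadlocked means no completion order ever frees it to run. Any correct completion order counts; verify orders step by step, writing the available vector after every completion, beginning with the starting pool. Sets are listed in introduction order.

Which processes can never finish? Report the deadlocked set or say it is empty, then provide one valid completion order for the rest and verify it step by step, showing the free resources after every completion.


The deadlocked set is empty.
Key observation: no deadlock: P3 fits now, and the freed resources carry the rest through.
The rest can finish in the order P3, P9, P1, P6, P4, P5, P2. Step-by-step check:
  pool = (1, 0, 3)
  P3: need (1, 0, 0) fits (1, 0, 3); releases (1, 2, 1), pool now (2, 2, 4)
  P9: need (1, 1, 1) fits (2, 2, 4); releases (2, 2, 2), pool now (4, 4, 6)
  P1: need (1, 2, 1) fits (4, 4, 6); releases (0, 0, 1), pool now (4, 4, 7)
  P6: need (2, 1, 6) fits (4, 4, 7); releases (0, 0, 3), pool now (4, 4, 10)
  P4: need (1, 1, 2) fits (4, 4, 10); releases (1, 0, 1), pool now (5, 4, 11)
  P5: need (3, 1, 4) fits (5, 4, 11); releases (0, 2, 1), pool now (5, 6, 12)
  P2: need (3, 2, 6) fits (5, 6, 12); releases (2, 0, 0), pool now (7, 6, 12)


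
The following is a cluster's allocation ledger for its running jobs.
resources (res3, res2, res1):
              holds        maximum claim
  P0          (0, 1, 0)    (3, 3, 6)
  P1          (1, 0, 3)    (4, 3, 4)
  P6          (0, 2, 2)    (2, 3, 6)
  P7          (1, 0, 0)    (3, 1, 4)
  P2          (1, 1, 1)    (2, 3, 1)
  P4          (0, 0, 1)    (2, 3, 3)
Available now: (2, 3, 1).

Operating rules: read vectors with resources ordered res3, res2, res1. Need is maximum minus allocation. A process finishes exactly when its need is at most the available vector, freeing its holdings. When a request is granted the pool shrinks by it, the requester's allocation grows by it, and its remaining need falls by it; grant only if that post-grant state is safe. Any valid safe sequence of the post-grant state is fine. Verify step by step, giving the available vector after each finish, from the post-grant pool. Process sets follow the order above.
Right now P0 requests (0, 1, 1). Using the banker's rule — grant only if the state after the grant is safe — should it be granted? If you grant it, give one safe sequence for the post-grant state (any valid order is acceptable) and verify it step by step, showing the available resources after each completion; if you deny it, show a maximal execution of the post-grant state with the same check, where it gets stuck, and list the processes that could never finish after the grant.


GRANT. The post-grant state is safe; one safe sequence: P2, P1, P6, P7, P0, P4.
Key observation: post-grant, (2, 2, 0) remains, and an order beginning with P2 completes everyone.
Verifying the post-grant state step by step:
  pool = (2, 2, 0)
  P2 needs (1, 2, 0) <= (2, 2, 0) -> finishes; pool += (1, 1, 1) = (3, 3, 1)
  P1 needs (3, 3, 1) <= (3, 3, 1) -> finishes; pool += (1, 0, 3) = (4, 3, 4)
  P6 needs (2, 1, 4) <= (4, 3, 4) -> finishes; pool += (0, 2, 2) = (4, 5, 6)
  P7 needs (2, 1, 4) <= (4, 5, 6) -> finishes; pool += (1, 0, 0) = (5, 5, 6)
  P0 needs (3, 1, 5) <= (5, 5, 6) -> finishes; pool += (0, 2, 1) = (5, 7, 7)
  P4 needs (2, 3, 2) <= (5, 7, 7) -> finishes; pool += (0, 0, 1) = (5, 7, 8)


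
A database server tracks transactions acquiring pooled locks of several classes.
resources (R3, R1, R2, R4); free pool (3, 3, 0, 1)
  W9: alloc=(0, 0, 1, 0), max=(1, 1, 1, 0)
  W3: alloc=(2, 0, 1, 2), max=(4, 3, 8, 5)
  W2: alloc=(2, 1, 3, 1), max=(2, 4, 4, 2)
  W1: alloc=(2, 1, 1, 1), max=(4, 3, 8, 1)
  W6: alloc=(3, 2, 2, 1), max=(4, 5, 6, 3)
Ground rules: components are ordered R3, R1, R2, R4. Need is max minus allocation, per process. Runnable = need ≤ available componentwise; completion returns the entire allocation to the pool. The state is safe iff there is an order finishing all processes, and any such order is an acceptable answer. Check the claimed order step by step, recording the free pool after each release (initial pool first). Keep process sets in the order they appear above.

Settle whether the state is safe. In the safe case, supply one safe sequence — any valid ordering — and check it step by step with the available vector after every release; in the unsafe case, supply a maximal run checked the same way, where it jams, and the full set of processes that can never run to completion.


The state is UNSAFE.
Key observation: the pool after W9, W2, W6 is (8, 6, 6, 3); every surviving request exceeds it in R2, so progress ends there.
The run W9, W2, W6 cannot be extended any further. Step-by-step check:
  pool = (3, 3, 0, 1)
  W9 needs (1, 1, 0, 0) <= (3, 3, 0, 1) -> finishes; pool += (0, 0, 1, 0) = (3, 3, 1, 1)
  W2 needs (0, 3, 1, 1) <= (3, 3, 1, 1) -> finishes; pool += (2, 1, 3, 1) = (5, 4, 4, 2)
  W6 needs (1, 3, 4, 2) <= (5, 4, 4, 2) -> finishes; pool += (3, 2, 2, 1) = (8, 6, 6, 3)
  blocked: W3 wants (2, 3, 7, 3), pool (8, 6, 6, 3) — not enough R2
  blocked: W1 wants (2, 2, 7, 0), pool (8, 6, 6, 3) — not enough R2
Permanently blocked: W3 and W1.


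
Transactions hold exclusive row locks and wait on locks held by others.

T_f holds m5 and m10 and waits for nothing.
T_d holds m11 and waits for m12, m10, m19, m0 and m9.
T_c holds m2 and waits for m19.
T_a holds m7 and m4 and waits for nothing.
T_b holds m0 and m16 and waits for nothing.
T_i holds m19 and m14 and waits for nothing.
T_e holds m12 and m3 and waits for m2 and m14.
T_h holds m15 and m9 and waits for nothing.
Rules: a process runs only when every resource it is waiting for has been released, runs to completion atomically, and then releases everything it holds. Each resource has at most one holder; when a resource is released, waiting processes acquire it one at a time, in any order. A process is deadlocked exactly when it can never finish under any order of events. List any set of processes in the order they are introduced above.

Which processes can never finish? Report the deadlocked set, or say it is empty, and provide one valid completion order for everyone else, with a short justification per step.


No process is deadlocked.
Key observation: the wait graph is acyclic; completion cascades from the unblocked processes through everyone else.
One completion order for the rest: T_b, T_i, T_a, T_h, T_c, T_f, T_e, T_d.
Step-by-step check:
  T_b waits on nothing -> runs at once and releases m0 and m16
  T_i waits on nothing -> runs at once and releases m19 and m14
  T_a waits on nothing -> runs at once and releases m7 and m4
  T_h waits on nothing -> runs at once and releases m15 and m9
  T_c waits on m19 — all released -> runs and releases m2
  T_f waits on nothing -> runs at once and releases m5 and m10
  T_e waits on m2 and m14 — all released -> runs and releases m12 and m3
  T_d waits on m12, m10, m19, m0 and m9 — all released -> runs and releases m11


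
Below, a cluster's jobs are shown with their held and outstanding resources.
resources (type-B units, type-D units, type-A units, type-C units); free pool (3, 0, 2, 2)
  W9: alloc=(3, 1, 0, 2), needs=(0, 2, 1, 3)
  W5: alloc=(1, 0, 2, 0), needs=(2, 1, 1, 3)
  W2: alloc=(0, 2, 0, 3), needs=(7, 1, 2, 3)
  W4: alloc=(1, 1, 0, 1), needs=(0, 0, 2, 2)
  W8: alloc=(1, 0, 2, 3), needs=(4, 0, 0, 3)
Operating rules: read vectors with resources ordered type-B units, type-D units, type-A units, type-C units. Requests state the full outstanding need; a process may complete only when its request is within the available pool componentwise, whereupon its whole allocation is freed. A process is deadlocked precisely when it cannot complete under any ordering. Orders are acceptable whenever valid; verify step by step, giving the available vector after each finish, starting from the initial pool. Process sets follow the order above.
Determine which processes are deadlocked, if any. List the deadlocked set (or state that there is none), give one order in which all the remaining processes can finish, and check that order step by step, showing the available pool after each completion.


Deadlocked set: W9 and W2.
Key observation: after W4, W5, W8 the pool peaks at (6, 1, 6, 6), and each blocked process is short somewhere: W9 on type-D units; W2 on type-B units.
A valid finishing order for the others: W4, W5, W8. Check, step by step:
  pool = (3, 0, 2, 2)
  W4 needs (0, 0, 2, 2) <= (3, 0, 2, 2) -> finishes; pool += (1, 1, 0, 1) = (4, 1, 2, 3)
  W5 needs (2, 1, 1, 3) <= (4, 1, 2, 3) -> finishes; pool += (1, 0, 2, 0) = (5, 1, 4, 3)
  W8 needs (4, 0, 0, 3) <= (5, 1, 4, 3) -> finishes; pool += (1, 0, 2, 3) = (6, 1, 6, 6)
The stuck group stays short no matter what:
  W9 still needs (0, 2, 1, 3) but only (6, 1, 6, 6) is free — short on type-D units
  W2 still needs (7, 1, 2, 3) but only (6, 1, 6, 6) is free — short on type-B units


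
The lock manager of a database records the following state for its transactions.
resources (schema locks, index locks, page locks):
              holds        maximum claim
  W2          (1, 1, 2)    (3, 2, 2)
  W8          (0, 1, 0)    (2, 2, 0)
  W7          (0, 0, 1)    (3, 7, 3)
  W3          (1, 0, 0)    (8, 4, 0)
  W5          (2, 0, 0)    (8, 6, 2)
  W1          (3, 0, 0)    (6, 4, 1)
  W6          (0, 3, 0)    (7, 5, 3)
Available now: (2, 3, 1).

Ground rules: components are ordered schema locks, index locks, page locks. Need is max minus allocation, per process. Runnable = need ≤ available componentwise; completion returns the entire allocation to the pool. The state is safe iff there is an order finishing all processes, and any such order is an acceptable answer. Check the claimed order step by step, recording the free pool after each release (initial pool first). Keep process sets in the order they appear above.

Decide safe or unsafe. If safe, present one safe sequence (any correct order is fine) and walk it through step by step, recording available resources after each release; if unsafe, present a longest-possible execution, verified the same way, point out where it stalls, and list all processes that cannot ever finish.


UNSAFE.
Key observation: after W8, W2, W1 the pool peaks at (6, 5, 3), and each blocked process is short somewhere: W7 on index locks; W3 on schema locks; W5 on index locks; W6 on schema locks.
Going as far as possible: W8, W2, W1; after that, nothing fits. Walking it through:
  pool = (2, 3, 1)
  run W8 (needs (2, 1, 0), free (2, 3, 1)); after release of (0, 1, 0) the pool is (2, 4, 1)
  run W2 (needs (2, 1, 0), free (2, 4, 1)); after release of (1, 1, 2) the pool is (3, 5, 3)
  run W1 (needs (3, 4, 1), free (3, 5, 3)); after release of (3, 0, 0) the pool is (6, 5, 3)
  W7 cannot run: need (3, 7, 2) vs free (6, 5, 3) (insufficient index locks)
  W3 cannot run: need (7, 4, 0) vs free (6, 5, 3) (insufficient schema locks)
  W5 cannot run: need (6, 6, 2) vs free (6, 5, 3) (insufficient index locks)
  W6 cannot run: need (7, 2, 3) vs free (6, 5, 3) (insufficient schema locks)
Never able to finish: W7, W3, W5 and W6.


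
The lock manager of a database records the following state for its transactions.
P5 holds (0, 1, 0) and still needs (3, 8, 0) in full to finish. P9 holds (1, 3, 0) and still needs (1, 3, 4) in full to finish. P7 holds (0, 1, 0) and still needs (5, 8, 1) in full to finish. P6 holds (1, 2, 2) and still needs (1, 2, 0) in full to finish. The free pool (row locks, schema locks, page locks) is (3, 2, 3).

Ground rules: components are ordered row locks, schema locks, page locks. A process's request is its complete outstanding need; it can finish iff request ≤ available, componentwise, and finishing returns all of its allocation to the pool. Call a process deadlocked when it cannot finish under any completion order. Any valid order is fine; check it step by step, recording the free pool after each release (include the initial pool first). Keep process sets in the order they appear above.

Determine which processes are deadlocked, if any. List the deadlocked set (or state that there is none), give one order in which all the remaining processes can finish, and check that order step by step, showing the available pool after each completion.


Deadlocked: P5 and P7.
Key observation: the wall is schema locks: completing P6, P9 brings the pool only to (5, 7, 5), and all the rest need more.
The rest can finish in the order P6, P9. Step-by-step check:
  pool = (3, 2, 3)
  P6 needs (1, 2, 0) <= (3, 2, 3) -> finishes; pool += (1, 2, 2) = (4, 4, 5)
  P9 needs (1, 3, 4) <= (4, 4, 5) -> finishes; pool += (1, 3, 0) = (5, 7, 5)
None of the blocked processes ever fits:
  P5 still needs (3, 8, 0) but only (5, 7, 5) is free — short on schema locks
  P7 still needs (5, 8, 1) but only (5, 7, 5) is free — short on schema locks
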